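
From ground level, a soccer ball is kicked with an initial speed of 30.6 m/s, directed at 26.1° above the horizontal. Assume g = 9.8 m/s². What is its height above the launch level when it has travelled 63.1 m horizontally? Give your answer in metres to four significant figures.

Components: vₓ = 30.60 cos 26.1° = 27.48 m/s, v_y0 = 30.60 sin 26.1° = 13.46 m/s.
At x = 63.1 m, t = x/vₓ = 63.1/27.48 = 2.296 s.
Height: y = v_y0 t − ½ g t² = 13.46 × 2.296 − 4.900 × 2.296² = 30.91 − 25.84 = 5.076 m.

5.076 m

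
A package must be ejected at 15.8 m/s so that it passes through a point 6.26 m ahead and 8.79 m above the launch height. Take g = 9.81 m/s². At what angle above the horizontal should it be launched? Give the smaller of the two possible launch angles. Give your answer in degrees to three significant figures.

Trajectory: y = x tanθ − g x² (1 + tan²θ)/(2v₀²). With x = 6.26, y = 8.79, v₀ = 15.8, g = 9.81:
0.7700 tan²θ − 6.26 tanθ + (9.560) = 0.
tanθ = [6.26 ± √(6.26² − 4 × 0.7700 × (9.560))] / (2 × 0.7700) = (6.26 ± 3.122) / 1.540, giving tanθ = 2.038 or 6.092.
θ = 63.86° or 80.68°; the smaller is 63.86°.

63.9°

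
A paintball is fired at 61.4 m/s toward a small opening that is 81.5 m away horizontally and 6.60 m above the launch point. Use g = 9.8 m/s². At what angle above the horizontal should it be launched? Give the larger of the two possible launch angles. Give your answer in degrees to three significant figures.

Trajectory: y = x tanθ − g x² (1 + tan²θ)/(2v₀²). With x = 81.5, y = 6.60, v₀ = 61.4, g = 9.80:
8.633 tan²θ − 81.5 tanθ + (15.23) = 0.
tanθ = [81.5 ± √(81.5² − 4 × 8.633 × (15.23))] / (2 × 8.633) = (81.5 ± 78.21) / 17.27, giving tanθ = 0.1908 or 9.249.
θ = 10.80° or 83.83°; the larger is 83.83°.

83.8°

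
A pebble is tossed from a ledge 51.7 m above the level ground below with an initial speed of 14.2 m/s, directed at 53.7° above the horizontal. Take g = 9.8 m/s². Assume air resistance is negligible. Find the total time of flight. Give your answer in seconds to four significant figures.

vₓ = 14.20 cos 53.7° = 8.407 m/s; v_y0 = 14.20 sin 53.7° = 11.44 m/s.
With up positive and y = 0 at the ground: y(t) = 51.7 + (11.44) t − 4.900 t². Setting y = 0 and taking the positive root: t = [11.44 + √(11.44² + 2·9.80·51.7)] / 9.80 = (11.44 + 33.83) / 9.80 = 4.620 s.

4.620 s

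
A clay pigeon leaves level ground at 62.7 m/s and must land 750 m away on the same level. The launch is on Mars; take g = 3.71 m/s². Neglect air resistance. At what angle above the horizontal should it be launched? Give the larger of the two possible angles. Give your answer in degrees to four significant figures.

67.47°

From R = (v₀²/g) sin 2θ: sin 2θ = 3.71 × 750 / 3931.3 = 0.7078.
2θ = 45.05° or 180° − 45.05° = 134.9°, so θ = 22.53° or 67.47°.
The larger angle is 67.47°.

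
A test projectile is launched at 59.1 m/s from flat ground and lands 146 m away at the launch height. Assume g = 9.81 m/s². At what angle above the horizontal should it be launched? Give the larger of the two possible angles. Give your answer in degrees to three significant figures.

77.9°

Level-ground range R = v₀² sin(2θ)/g ⇒ sin(2θ) = gR/v₀² = 9.81 × 146 / 59.1² = 0.4101.
2θ = 24.21° or 180° − 24.21° = 155.8°, so θ = 12.10° or 77.90°.
The larger angle is 77.90°.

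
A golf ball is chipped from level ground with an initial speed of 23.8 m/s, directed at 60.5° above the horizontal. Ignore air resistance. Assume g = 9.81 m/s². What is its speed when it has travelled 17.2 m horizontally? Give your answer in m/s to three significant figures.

13.3 m/s

Resolve: vₓ = 23.80 cos 60.5° = 11.72 m/s and v_y0 = 23.80 sin 60.5° = 20.71 m/s.
Time to reach x = 17.2 m: t = x/vₓ = 17.2/11.72 = 1.468 s.
Vertical velocity there: v_y = v_y0 − g t = 20.71 − 9.81 × 1.468 = 6.317 m/s.
Speed: √(vₓ² + v_y²) = √(11.72² + 6.317²) = 13.31 m/s.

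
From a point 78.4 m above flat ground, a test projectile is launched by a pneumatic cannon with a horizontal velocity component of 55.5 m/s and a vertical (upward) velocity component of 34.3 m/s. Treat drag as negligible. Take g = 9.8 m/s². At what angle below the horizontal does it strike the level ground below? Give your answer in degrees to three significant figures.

43.2°

With up positive and y = 0 at the ground: y(t) = 78.4 + (34.30) t − 4.900 t². Setting y = 0 and taking the positive root: t = [34.30 + √(34.30² + 2·9.80·78.4)] / 9.80 = (34.30 + 52.09) / 9.80 = 8.815 s.
At impact: v_y = v_y0 − g t = −52.09 m/s; vₓ = 55.50 m/s.
Angle below horizontal: arctan(|v_y|/vₓ) = arctan(52.09/55.50) = 43.18°.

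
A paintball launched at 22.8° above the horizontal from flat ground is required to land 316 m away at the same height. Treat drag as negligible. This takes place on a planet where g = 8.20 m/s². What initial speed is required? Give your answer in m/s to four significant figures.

60.22 m/s

On level ground R = v₀² sin 2θ / g ⇒ v₀ = √(gR / sin 2θ).
v₀ = √(8.20 × 316 / sin 45.60°) = √(2591 / 0.7145) = √3626.7 = 60.22 m/s.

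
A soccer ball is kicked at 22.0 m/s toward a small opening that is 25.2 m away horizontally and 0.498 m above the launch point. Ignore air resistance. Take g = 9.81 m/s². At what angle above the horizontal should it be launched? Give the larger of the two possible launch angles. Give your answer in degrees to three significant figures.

Trajectory: y = x tanθ − g x² (1 + tan²θ)/(2v₀²). With x = 25.2, y = 0.498, v₀ = 22.0, g = 9.81:
6.436 tan²θ − 25.2 tanθ + (6.934) = 0.
tanθ = [25.2 ± √(25.2² − 4 × 6.436 × (6.934))] / (2 × 6.436) = (25.2 ± 21.37) / 12.87, giving tanθ = 0.2978 or 3.618.
θ = 16.58° or 74.55°; the larger is 74.55°.

74.5°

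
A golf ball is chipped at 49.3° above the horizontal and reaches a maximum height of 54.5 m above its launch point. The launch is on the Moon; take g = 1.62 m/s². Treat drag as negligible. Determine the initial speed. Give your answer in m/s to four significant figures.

17.53 m/s

At the peak v_y = 0, so v_y0 = √(2gH) = √(2 × 1.62 × 54.5) = 13.29 m/s.
v_y0 = v₀ sin θ ⇒ v₀ = 13.29 / sin 49.3° = 17.53 m/s.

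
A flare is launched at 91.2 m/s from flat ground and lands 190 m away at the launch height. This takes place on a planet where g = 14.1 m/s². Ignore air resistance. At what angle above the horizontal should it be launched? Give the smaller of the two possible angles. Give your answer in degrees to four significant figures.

9.395°

R = v₀² sin 2θ / g gives sin 2θ = gR/v₀² = 14.1·190/91.2² = 0.3221.
2θ = 18.79° or 180° − 18.79° = 161.2°, so θ = 9.395° or 80.61°.
The smaller angle is 9.395°.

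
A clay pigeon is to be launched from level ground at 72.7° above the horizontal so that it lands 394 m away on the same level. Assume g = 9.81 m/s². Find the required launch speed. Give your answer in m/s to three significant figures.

82.5 m/s

On level ground R = v₀² sin 2θ / g ⇒ v₀ = √(gR / sin 2θ).
v₀ = √(9.81 × 394 / sin 145.4°) = √(3865 / 0.5678) = √6806.7 = 82.50 m/s.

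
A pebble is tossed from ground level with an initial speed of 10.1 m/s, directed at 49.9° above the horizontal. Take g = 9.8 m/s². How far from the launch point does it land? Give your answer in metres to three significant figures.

vₓ = 10.10 cos 49.9° = 6.506 m/s; v_y0 = 10.10 sin 49.9° = 7.726 m/s.
Flight time T = 2 v_y0 / g = 1.577 s.
Horizontal distance R = vₓ T = 6.506 × 1.577 = 10.26 m.

10.3 m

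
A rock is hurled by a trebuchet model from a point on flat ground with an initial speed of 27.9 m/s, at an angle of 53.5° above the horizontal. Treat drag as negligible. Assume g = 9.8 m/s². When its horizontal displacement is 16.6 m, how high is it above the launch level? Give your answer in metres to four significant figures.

17.53 m

Resolve: vₓ = 27.90 cos 53.5° = 16.60 m/s and v_y0 = 27.90 sin 53.5° = 22.43 m/s.
x = vₓ t ⇒ t = 16.6/16.60 = 1.000 s.
Height: y = v_y0 t − ½ g t² = 22.43 × 1.000 − 4.900 × 1.000² = 22.43 − 4.903 = 17.53 m.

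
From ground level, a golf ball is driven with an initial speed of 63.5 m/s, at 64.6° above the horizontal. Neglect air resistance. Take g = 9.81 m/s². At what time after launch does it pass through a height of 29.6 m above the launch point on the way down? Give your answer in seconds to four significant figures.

vₓ = 63.50 cos 64.6° = 27.24 m/s; v_y0 = 63.50 sin 64.6° = 57.36 m/s.
Require v_y0 t − ½ g t² = 29.6, i.e. 4.905 t² − 57.36 t + 29.6 = 0.
Quadratic formula: t = (57.36 ± √2709.6) / 9.81 = (57.36 ± 52.05) / 9.81 → t = 0.5411 s or 11.15 s.
The descending-branch root is 11.15 s.

11.15 s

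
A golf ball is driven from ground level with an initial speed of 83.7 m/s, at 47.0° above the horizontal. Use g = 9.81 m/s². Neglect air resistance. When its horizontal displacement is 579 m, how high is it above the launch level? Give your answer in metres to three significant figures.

Resolve: vₓ = 83.70 cos 47.0° = 57.08 m/s and v_y0 = 83.70 sin 47.0° = 61.21 m/s.
x = vₓ t ⇒ t = 579/57.08 = 10.14 s.
Height: y = v_y0 t − ½ g t² = 61.21 × 10.14 − 4.905 × 10.14² = 620.9 − 504.6 = 116.3 m.

116 m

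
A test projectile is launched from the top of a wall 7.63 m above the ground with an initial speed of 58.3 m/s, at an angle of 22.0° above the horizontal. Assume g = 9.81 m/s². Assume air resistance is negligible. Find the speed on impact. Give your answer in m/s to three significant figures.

vₓ = 58.30 cos 22.0° = 54.05 m/s; v_y0 = 58.30 sin 22.0° = 21.84 m/s.
The projectile lands when y = 7.63 + (21.84) t − ½·9.81·t² = 0. Positive root: t = (21.84 + √(21.84² + 2·9.81·7.63)) / 9.81 = (21.84 + 25.03) / 9.81 = 4.778 s.
Vertical velocity at impact: v_y = v_y0 − g t = 21.84 − 9.81 × 4.778 = −25.03 m/s.
Speed: |v| = √(vₓ² + v_y²) = √(54.05² + 25.03²) = 59.57 m/s.

59.6 m/s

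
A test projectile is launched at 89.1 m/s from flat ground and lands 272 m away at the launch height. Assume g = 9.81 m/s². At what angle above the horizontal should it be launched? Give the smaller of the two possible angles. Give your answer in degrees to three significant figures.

9.82°

Level-ground range R = v₀² sin(2θ)/g ⇒ sin(2θ) = gR/v₀² = 9.81 × 272 / 89.1² = 0.3361.
2θ = 19.64° or 180° − 19.64° = 160.4°, so θ = 9.820° or 80.18°.
The smaller angle is 9.820°.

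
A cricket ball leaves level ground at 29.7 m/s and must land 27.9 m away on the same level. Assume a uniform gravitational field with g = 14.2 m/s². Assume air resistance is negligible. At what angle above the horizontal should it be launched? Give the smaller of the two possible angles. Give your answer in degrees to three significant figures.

13.3°

Level-ground range R = v₀² sin(2θ)/g ⇒ sin(2θ) = gR/v₀² = 14.2 × 27.9 / 29.7² = 0.4491.
2θ = 26.69° or 180° − 26.69° = 153.3°, so θ = 13.34° or 76.66°.
The smaller angle is 13.34°.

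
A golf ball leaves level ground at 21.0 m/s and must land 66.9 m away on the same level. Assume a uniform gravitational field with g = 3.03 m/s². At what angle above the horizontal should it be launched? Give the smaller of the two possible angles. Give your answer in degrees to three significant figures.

13.7°

Level-ground range R = v₀² sin(2θ)/g ⇒ sin(2θ) = gR/v₀² = 3.03 × 66.9 / 21.0² = 0.4597.
2θ = 27.36° or 180° − 27.36° = 152.6°, so θ = 13.68° or 76.32°.
The smaller angle is 13.68°.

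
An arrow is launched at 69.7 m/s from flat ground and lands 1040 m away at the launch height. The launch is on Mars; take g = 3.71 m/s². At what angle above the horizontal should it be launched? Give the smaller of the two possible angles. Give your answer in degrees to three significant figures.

From R = (v₀²/g) sin 2θ: sin 2θ = 3.71 × 1040 / 4858.1 = 0.7942.
2θ = 52.58° or 180° − 52.58° = 127.4°, so θ = 26.29° or 63.71°.
The smaller angle is 26.29°.

26.3°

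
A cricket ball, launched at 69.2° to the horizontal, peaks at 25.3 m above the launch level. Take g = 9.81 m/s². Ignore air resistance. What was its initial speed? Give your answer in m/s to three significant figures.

23.8 m/s

At the peak v_y = 0, so v_y0 = √(2gH) = √(2 × 9.81 × 25.3) = 22.28 m/s.
v_y0 = v₀ sin θ ⇒ v₀ = 22.28 / sin 69.2° = 23.83 m/s.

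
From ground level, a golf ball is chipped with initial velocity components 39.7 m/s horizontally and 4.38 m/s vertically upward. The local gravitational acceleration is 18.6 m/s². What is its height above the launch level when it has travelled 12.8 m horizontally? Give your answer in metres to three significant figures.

At x = 12.8 m, t = x/vₓ = 12.8/39.70 = 0.3224 s.
Height: y = v_y0 t − ½ g t² = 4.380 × 0.3224 − 9.300 × 0.3224² = 1.412 − 0.9668 = 0.4454 m.

0.445 m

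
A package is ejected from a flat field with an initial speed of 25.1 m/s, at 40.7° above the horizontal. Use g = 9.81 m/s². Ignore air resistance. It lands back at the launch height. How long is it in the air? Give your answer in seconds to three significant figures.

Horizontal component vₓ = 25.10 cos 40.7° = 19.03 m/s; vertical v_y0 = 25.10 sin 40.7° = 16.37 m/s.
It returns to y = 0 when t = 2 v_y0 / g = 2(16.37)/9.81 = 3.337 s.

3.34 s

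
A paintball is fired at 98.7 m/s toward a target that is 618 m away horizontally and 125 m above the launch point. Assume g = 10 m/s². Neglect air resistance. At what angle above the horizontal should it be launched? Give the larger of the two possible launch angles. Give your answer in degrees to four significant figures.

Trajectory: y = x tanθ − g x² (1 + tan²θ)/(2v₀²). With x = 618, y = 125, v₀ = 98.7, g = 10.0:
196.0 tan²θ − 618 tanθ + (321.0) = 0.
tanθ = [618 ± √(618² − 4 × 196.0 × (321.0))] / (2 × 196.0) = (618 ± 360.8) / 392.1, giving tanθ = 0.6559 or 2.497.
θ = 33.26° or 68.17°; the larger is 68.17°.

68.17°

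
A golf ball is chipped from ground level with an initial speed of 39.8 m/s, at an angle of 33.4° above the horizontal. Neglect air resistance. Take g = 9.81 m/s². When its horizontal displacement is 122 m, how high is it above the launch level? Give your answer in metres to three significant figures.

Horizontal component vₓ = 39.80 cos 33.4° = 33.23 m/s; vertical v_y0 = 39.80 sin 33.4° = 21.91 m/s.
x = vₓ t ⇒ t = 122/33.23 = 3.672 s.
Height: y = v_y0 t − ½ g t² = 21.91 × 3.672 − 4.905 × 3.672² = 80.44 − 66.13 = 14.32 m.

14.3 m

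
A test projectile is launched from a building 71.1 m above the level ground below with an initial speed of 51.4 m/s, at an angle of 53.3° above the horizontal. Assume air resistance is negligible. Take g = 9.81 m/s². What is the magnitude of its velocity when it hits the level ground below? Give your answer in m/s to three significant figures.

63.5 m/s

Horizontal component vₓ = 51.40 cos 53.3° = 30.72 m/s; vertical v_y0 = 51.40 sin 53.3° = 41.21 m/s.
The projectile lands when y = 71.1 + (41.21) t − ½·9.81·t² = 0. Positive root: t = (41.21 + √(41.21² + 2·9.81·71.1)) / 9.81 = (41.21 + 55.62) / 9.81 = 9.870 s.
Vertical velocity at impact: v_y = v_y0 − g t = 41.21 − 9.81 × 9.870 = −55.62 m/s.
Speed: |v| = √(vₓ² + v_y²) = √(30.72² + 55.62²) = 63.54 m/s.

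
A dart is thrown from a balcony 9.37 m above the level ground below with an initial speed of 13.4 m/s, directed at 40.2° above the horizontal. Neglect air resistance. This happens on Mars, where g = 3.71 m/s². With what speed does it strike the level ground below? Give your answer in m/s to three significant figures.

15.8 m/s

vₓ = 13.40 cos 40.2° = 10.23 m/s; v_y0 = 13.40 sin 40.2° = 8.649 m/s.
With up positive and y = 0 at the ground: y(t) = 9.37 + (8.649) t − 1.855 t². Setting y = 0 and taking the positive root: t = [8.649 + √(8.649² + 2·3.71·9.37)] / 3.71 = (8.649 + 12.01) / 3.71 = 5.570 s.
Vertical velocity at impact: v_y = v_y0 − g t = 8.649 − 3.71 × 5.570 = −12.01 m/s.
Speed: |v| = √(vₓ² + v_y²) = √(10.23² + 12.01²) = 15.78 m/s.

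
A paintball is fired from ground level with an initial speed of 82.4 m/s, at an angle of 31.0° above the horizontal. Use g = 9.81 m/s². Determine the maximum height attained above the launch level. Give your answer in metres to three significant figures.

Resolve: vₓ = 82.40 cos 31.0° = 70.63 m/s and v_y0 = 82.40 sin 31.0° = 42.44 m/s.
Peak height H = v_y0² / (2g) = 1801.1 / 19.62 = 91.80 m.

91.8 m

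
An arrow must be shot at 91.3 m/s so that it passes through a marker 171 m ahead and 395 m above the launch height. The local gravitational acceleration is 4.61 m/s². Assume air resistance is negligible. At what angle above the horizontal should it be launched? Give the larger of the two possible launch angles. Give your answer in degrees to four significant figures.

Trajectory: y = x tanθ − g x² (1 + tan²θ)/(2v₀²). With x = 171, y = 395, v₀ = 91.3, g = 4.61:
8.086 tan²θ − 171 tanθ + (403.1) = 0.
tanθ = [171 ± √(171² − 4 × 8.086 × (403.1))] / (2 × 8.086) = (171 ± 127.3) / 16.17, giving tanθ = 2.703 or 18.45.
θ = 69.69° or 86.90°; the larger is 86.90°.

86.90°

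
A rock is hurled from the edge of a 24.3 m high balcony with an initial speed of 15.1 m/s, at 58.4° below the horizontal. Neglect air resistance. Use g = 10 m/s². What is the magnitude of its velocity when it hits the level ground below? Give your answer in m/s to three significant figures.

Horizontal component vₓ = 15.10 cos 58.4° = 7.912 m/s; vertical v_y0 = −12.86 m/s (downward).
Vertical motion (up positive, ground at y = 0): 5.000 t² − (−12.86) t − 24.3 = 0, so t = (−12.86 + √(12.86² + 2·10.0·24.3)) / 10.0 = (−12.86 + 25.52) / 10.0 = 1.266 s.
Vertical velocity at impact: v_y = v_y0 − g t = −12.86 − 10.0 × 1.266 = −25.52 m/s.
Speed: |v| = √(vₓ² + v_y²) = √(7.912² + 25.52²) = 26.72 m/s.

26.7 m/s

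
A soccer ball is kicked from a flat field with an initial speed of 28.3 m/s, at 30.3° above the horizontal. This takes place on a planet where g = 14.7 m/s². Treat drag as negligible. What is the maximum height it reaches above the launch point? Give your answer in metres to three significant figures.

Components: vₓ = 28.30 cos 30.3° = 24.43 m/s, v_y0 = 28.30 sin 30.3° = 14.28 m/s.
Maximum height: H = v_y0² / (2g) = 14.28² / (2 × 14.7) = 6.934 m.

6.93 m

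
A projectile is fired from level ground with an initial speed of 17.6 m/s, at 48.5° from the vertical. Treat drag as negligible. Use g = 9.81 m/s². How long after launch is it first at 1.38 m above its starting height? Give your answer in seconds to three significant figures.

0.125 s

vₓ = 17.60 sin 48.5° = 13.18 m/s; v_y0 = 17.60 cos 48.5° = 11.66 m/s.
Height y(t) = 11.66 t − 4.905 t² = 1.38 gives 4.905 t² − 11.66 t + 1.38 = 0.
t = [11.66 ± √(11.66² − 2·9.81·1.38)] / 9.81 = (11.66 ± 10.44) / 9.81, so t = 0.1249 s or t = 2.253 s.
The first (ascending) time is 0.1249 s.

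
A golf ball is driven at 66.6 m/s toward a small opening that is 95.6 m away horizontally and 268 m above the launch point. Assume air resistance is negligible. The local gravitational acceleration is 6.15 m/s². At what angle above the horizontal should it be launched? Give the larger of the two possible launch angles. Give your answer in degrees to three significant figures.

84.9°

Trajectory: y = x tanθ − g x² (1 + tan²θ)/(2v₀²). With x = 95.6, y = 268, v₀ = 66.6, g = 6.15:
6.336 tan²θ − 95.6 tanθ + (274.3) = 0.
tanθ = [95.6 ± √(95.6² − 4 × 6.336 × (274.3))] / (2 × 6.336) = (95.6 ± 46.76) / 12.67, giving tanθ = 3.854 or 11.23.
θ = 75.45° or 84.91°; the larger is 84.91°.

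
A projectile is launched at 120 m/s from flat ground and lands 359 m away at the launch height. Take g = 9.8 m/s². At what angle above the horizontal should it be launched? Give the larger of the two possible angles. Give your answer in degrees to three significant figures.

From R = (v₀²/g) sin 2θ: sin 2θ = 9.80 × 359 / 14400 = 0.2443.
2θ = 14.14° or 180° − 14.14° = 165.9°, so θ = 7.071° or 82.93°.
The larger angle is 82.93°.

82.9°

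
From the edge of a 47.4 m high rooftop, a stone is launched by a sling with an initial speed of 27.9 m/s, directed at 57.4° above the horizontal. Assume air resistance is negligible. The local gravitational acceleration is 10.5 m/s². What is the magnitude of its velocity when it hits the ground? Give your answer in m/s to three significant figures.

Horizontal component vₓ = 27.90 cos 57.4° = 15.03 m/s; vertical v_y0 = 27.90 sin 57.4° = 23.50 m/s.
Vertical motion (up positive, ground at y = 0): 5.250 t² − (23.50) t − 47.4 = 0, so t = (23.50 + √(23.50² + 2·10.5·47.4)) / 10.5 = (23.50 + 39.34) / 10.5 = 5.985 s.
Vertical velocity at impact: v_y = v_y0 − g t = 23.50 − 10.5 × 5.985 = −39.34 m/s.
Speed: |v| = √(vₓ² + v_y²) = √(15.03² + 39.34²) = 42.12 m/s.

42.1 m/s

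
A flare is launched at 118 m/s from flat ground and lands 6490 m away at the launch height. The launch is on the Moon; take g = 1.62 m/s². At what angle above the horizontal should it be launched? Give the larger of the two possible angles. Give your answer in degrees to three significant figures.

R = v₀² sin 2θ / g gives sin 2θ = gR/v₀² = 1.62·6490/118² = 0.7551.
2θ = 49.03° or 180° − 49.03° = 131.0°, so θ = 24.52° or 65.48°.
The larger angle is 65.48°.

65.5°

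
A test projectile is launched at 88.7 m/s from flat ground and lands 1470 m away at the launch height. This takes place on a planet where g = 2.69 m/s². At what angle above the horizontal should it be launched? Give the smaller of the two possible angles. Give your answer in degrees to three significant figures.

R = v₀² sin 2θ / g gives sin 2θ = gR/v₀² = 2.69·1470/88.7² = 0.5026.
2θ = 30.17° or 180° − 30.17° = 149.8°, so θ = 15.09° or 74.91°.
The smaller angle is 15.09°.

15.1°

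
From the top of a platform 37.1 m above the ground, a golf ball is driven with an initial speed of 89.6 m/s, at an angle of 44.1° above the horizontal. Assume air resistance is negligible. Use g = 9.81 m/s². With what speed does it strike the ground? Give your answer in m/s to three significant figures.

Components: vₓ = 89.60 cos 44.1° = 64.34 m/s, v_y0 = 89.60 sin 44.1° = 62.35 m/s.
With up positive and y = 0 at the ground: y(t) = 37.1 + (62.35) t − 4.905 t². Setting y = 0 and taking the positive root: t = [62.35 + √(62.35² + 2·9.81·37.1)] / 9.81 = (62.35 + 67.94) / 9.81 = 13.28 s.
Vertical velocity at impact: v_y = v_y0 − g t = 62.35 − 9.81 × 13.28 = −67.94 m/s.
Speed: |v| = √(vₓ² + v_y²) = √(64.34² + 67.94²) = 93.57 m/s.

93.6 m/s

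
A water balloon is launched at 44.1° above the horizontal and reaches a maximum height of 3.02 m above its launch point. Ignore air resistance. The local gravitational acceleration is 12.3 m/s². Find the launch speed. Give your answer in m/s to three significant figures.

At the peak v_y = 0, so v_y0 = √(2gH) = √(2 × 12.3 × 3.02) = 8.619 m/s.
v_y0 = v₀ sin θ ⇒ v₀ = 8.619 / sin 44.1° = 12.39 m/s.

12.4 m/s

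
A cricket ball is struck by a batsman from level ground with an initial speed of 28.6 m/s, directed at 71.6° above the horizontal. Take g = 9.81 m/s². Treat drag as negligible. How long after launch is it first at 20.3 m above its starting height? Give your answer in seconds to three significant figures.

0.892 s

vₓ = 28.60 cos 71.6° = 9.028 m/s; v_y0 = 28.60 sin 71.6° = 27.14 m/s.
Require v_y0 t − ½ g t² = 20.3, i.e. 4.905 t² − 27.14 t + 20.3 = 0.
t = [27.14 ± √(27.14² − 2·9.81·20.3)] / 9.81 = (27.14 ± 18.39) / 9.81, so t = 0.8918 s or t = 4.641 s.
The first (ascending) time is 0.8918 s.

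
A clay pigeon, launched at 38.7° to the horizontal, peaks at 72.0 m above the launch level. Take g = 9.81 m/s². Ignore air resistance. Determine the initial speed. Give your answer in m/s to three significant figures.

At the peak v_y = 0, so v_y0 = √(2gH) = √(2 × 9.81 × 72.0) = 37.59 m/s.
v_y0 = v₀ sin θ ⇒ v₀ = 37.59 / sin 38.7° = 60.11 m/s.

60.1 m/s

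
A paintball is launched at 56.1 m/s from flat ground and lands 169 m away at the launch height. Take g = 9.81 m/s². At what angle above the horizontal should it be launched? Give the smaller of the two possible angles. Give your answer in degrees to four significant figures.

From R = (v₀²/g) sin 2θ: sin 2θ = 9.81 × 169 / 3147.2 = 0.5268.
2θ = 31.79° or 180° − 31.79° = 148.2°, so θ = 15.89° or 74.11°.
The smaller angle is 15.89°.

15.89°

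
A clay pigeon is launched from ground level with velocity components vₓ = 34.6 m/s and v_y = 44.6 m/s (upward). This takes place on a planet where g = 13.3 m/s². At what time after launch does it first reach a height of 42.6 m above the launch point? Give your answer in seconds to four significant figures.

Require v_y0 t − ½ g t² = 42.6, i.e. 6.650 t² − 44.60 t + 42.6 = 0.
t = [44.60 ± √(44.60² − 2·13.3·42.6)] / 13.3 = (44.60 ± 29.26) / 13.3, so t = 1.154 s or t = 5.553 s.
The first (ascending) time is 1.154 s.

1.154 s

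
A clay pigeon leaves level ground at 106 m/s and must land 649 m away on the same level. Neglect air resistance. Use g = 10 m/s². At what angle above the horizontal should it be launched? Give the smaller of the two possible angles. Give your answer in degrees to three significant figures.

Level-ground range R = v₀² sin(2θ)/g ⇒ sin(2θ) = gR/v₀² = 10.0 × 649 / 106² = 0.5776.
2θ = 35.28° or 180° − 35.28° = 144.7°, so θ = 17.64° or 72.36°.
The smaller angle is 17.64°.

17.6°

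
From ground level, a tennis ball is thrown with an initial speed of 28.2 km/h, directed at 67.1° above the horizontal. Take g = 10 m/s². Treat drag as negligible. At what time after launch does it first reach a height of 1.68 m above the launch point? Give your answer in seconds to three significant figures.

0.292 s

Convert: 28.2 km/h = 28.2/3.6 = 7.833 m/s.
Resolve: vₓ = 7.833 cos 67.1° = 3.048 m/s and v_y0 = 7.833 sin 67.1° = 7.216 m/s.
Require v_y0 t − ½ g t² = 1.68, i.e. 5.000 t² − 7.216 t + 1.68 = 0.
Quadratic formula: t = (7.216 ± √18.470) / 10.0 = (7.216 ± 4.298) / 10.0 → t = 0.2918 s or 1.151 s.
The first (ascending) time is 0.2918 s.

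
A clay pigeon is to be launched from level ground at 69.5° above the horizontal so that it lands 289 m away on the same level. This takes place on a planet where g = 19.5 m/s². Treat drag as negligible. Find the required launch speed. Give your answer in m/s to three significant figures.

On level ground R = v₀² sin 2θ / g ⇒ v₀ = √(gR / sin 2θ).
v₀ = √(19.5 × 289 / sin 139.0°) = √(5636 / 0.6561) = √8589.9 = 92.68 m/s.

92.7 m/s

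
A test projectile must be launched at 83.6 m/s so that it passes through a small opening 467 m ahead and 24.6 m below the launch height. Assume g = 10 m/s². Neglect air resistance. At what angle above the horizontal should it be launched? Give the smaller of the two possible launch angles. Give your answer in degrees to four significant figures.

17.46°

Trajectory: y = x tanθ − g x² (1 + tan²θ)/(2v₀²). With x = 467, y = −24.6, v₀ = 83.6, g = 10.0:
156.0 tan²θ − 467 tanθ + (131.4) = 0.
tanθ = [467 ± √(467² − 4 × 156.0 × (131.4))] / (2 × 156.0) = (467 ± 368.9) / 312.0, giving tanθ = 0.3145 or 2.679.
θ = 17.46° or 69.53°; the smaller is 17.46°.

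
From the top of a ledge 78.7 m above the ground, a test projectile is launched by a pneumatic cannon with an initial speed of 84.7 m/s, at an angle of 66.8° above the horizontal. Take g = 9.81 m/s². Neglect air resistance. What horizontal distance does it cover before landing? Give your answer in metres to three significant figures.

vₓ = 84.70 cos 66.8° = 33.37 m/s; v_y0 = 84.70 sin 66.8° = 77.85 m/s.
The projectile lands when y = 78.7 + (77.85) t − ½·9.81·t² = 0. Positive root: t = (77.85 + √(77.85² + 2·9.81·78.7)) / 9.81 = (77.85 + 87.21) / 9.81 = 16.83 s.
Horizontal distance: R = vₓ t = 33.37 × 16.83 = 561.4 m.

561 m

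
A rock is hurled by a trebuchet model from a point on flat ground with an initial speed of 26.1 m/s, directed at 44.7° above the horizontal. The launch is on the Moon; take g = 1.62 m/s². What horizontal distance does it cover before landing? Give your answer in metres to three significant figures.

Resolve: vₓ = 26.10 cos 44.7° = 18.55 m/s and v_y0 = 26.10 sin 44.7° = 18.36 m/s.
Flight time T = 2 v_y0 / g = 22.66 s.
Horizontal distance R = vₓ T = 18.55 × 22.66 = 420.5 m.

420 m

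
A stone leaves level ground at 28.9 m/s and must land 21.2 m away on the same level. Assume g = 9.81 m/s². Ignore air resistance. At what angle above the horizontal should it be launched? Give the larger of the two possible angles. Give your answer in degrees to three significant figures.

82.8°

R = v₀² sin 2θ / g gives sin 2θ = gR/v₀² = 9.81·21.2/28.9² = 0.2490.
2θ = 14.42° or 180° − 14.42° = 165.6°, so θ = 7.209° or 82.79°.
The larger angle is 82.79°.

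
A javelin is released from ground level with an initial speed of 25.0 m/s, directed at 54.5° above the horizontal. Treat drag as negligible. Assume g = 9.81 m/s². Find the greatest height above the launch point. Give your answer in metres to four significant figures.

21.11 m

Horizontal component vₓ = 25.00 cos 54.5° = 14.52 m/s; vertical v_y0 = 25.00 sin 54.5° = 20.35 m/s.
Peak height H = v_y0² / (2g) = 414.24 / 19.62 = 21.11 m.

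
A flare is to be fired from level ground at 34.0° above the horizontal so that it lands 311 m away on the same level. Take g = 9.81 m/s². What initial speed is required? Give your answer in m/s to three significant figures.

57.4 m/s

On level ground R = v₀² sin 2θ / g ⇒ v₀ = √(gR / sin 2θ).
v₀ = √(9.81 × 311 / sin 68.00°) = √(3051 / 0.9272) = √3290.5 = 57.36 m/s.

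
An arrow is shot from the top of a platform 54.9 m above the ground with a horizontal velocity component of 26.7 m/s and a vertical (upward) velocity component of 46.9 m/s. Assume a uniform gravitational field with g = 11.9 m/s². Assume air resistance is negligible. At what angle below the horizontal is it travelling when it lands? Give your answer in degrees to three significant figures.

65.7°

The projectile lands when y = 54.9 + (46.90) t − ½·11.9·t² = 0. Positive root: t = (46.90 + √(46.90² + 2·11.9·54.9)) / 11.9 = (46.90 + 59.21) / 11.9 = 8.917 s.
At impact: v_y = v_y0 − g t = −59.21 m/s; vₓ = 26.70 m/s.
Angle below horizontal: arctan(|v_y|/vₓ) = arctan(59.21/26.70) = 65.73°.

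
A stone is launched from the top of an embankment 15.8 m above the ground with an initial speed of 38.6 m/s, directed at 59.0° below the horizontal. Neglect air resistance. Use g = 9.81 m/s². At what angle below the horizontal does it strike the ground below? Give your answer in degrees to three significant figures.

vₓ = 38.60 cos 59.0° = 19.88 m/s; v_y0 = −33.09 m/s (downward).
Vertical motion (up positive, ground at y = 0): 4.905 t² − (−33.09) t − 15.8 = 0, so t = (−33.09 + √(33.09² + 2·9.81·15.8)) / 9.81 = (−33.09 + 37.48) / 9.81 = 0.4478 s.
At impact: v_y = v_y0 − g t = −37.48 m/s; vₓ = 19.88 m/s.
Angle below horizontal: arctan(|v_y|/vₓ) = arctan(37.48/19.88) = 62.06°.

62.1°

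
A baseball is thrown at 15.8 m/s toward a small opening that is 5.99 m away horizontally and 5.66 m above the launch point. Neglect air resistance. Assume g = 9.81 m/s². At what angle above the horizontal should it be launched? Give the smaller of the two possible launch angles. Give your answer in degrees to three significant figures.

Trajectory: y = x tanθ − g x² (1 + tan²θ)/(2v₀²). With x = 5.99, y = 5.66, v₀ = 15.8, g = 9.81:
0.7050 tan²θ − 5.99 tanθ + (6.365) = 0.
tanθ = [5.99 ± √(5.99² − 4 × 0.7050 × (6.365))] / (2 × 0.7050) = (5.99 ± 4.235) / 1.410, giving tanθ = 1.245 or 7.252.
θ = 51.23° or 82.15°; the smaller is 51.23°.

51.2°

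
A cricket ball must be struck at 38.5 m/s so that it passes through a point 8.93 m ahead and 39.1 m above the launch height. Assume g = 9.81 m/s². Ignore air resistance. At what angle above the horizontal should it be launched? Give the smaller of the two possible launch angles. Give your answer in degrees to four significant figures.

Trajectory: y = x tanθ − g x² (1 + tan²θ)/(2v₀²). With x = 8.93, y = 39.1, v₀ = 38.5, g = 9.81:
0.2639 tan²θ − 8.93 tanθ + (39.36) = 0.
tanθ = [8.93 ± √(8.93² − 4 × 0.2639 × (39.36))] / (2 × 0.2639) = (8.93 ± 6.180) / 0.5278, giving tanθ = 5.210 or 28.63.
θ = 79.14° or 88.00°; the smaller is 79.14°.

79.14°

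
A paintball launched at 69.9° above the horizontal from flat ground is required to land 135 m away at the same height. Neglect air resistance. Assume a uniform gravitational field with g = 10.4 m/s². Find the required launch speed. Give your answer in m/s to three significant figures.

46.6 m/s

On level ground R = v₀² sin 2θ / g ⇒ v₀ = √(gR / sin 2θ).
v₀ = √(10.4 × 135 / sin 139.8°) = √(1404 / 0.6455) = √2175.2 = 46.64 m/s.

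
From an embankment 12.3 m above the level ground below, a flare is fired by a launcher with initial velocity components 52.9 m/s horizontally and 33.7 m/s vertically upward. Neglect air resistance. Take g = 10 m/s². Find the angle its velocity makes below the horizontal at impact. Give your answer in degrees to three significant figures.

With up positive and y = 0 at the ground: y(t) = 12.3 + (33.70) t − 5.000 t². Setting y = 0 and taking the positive root: t = [33.70 + √(33.70² + 2·10.0·12.3)] / 10.0 = (33.70 + 37.17) / 10.0 = 7.087 s.
At impact: v_y = v_y0 − g t = −37.17 m/s; vₓ = 52.90 m/s.
Angle below horizontal: arctan(|v_y|/vₓ) = arctan(37.17/52.90) = 35.09°.

35.1°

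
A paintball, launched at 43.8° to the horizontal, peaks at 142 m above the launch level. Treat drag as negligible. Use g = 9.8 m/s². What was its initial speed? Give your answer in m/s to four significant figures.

At the peak v_y = 0, so v_y0 = √(2gH) = √(2 × 9.80 × 142) = 52.76 m/s.
v_y0 = v₀ sin θ ⇒ v₀ = 52.76 / sin 43.8° = 76.22 m/s.

76.22 m/s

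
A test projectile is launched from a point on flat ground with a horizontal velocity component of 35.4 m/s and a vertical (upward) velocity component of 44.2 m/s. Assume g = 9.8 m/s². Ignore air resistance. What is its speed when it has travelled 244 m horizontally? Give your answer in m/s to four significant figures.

42.41 m/s

At x = 244 m, t = x/vₓ = 244/35.40 = 6.893 s.
Vertical velocity there: v_y = v_y0 − g t = 44.20 − 9.80 × 6.893 = −23.35 m/s.
Speed: √(vₓ² + v_y²) = √(35.40² + 23.35²) = 42.41 m/s.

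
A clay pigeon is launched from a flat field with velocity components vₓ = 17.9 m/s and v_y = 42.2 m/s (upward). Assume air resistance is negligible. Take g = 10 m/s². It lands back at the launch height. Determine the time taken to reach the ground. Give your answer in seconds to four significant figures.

Time of flight on level ground: T = 2 v_y0 / g = 2 × 42.20 / 10.0 = 8.440 s.

8.440 s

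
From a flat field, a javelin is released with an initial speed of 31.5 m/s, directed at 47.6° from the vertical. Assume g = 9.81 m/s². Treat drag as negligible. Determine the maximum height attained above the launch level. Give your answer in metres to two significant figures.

Resolve: vₓ = 31.50 sin 47.6° = 23.26 m/s and v_y0 = 31.50 cos 47.6° = 21.24 m/s.
Maximum height: H = v_y0² / (2g) = 21.24² / (2 × 9.81) = 22.99 m.

23 m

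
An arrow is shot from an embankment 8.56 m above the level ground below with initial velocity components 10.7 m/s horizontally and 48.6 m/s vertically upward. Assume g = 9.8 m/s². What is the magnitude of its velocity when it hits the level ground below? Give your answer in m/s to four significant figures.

51.42 m/s

The projectile lands when y = 8.56 + (48.60) t − ½·9.80·t² = 0. Positive root: t = (48.60 + √(48.60² + 2·9.80·8.56)) / 9.80 = (48.60 + 50.30) / 9.80 = 10.09 s.
Vertical velocity at impact: v_y = v_y0 − g t = 48.60 − 9.80 × 10.09 = −50.30 m/s.
Speed: |v| = √(vₓ² + v_y²) = √(10.70² + 50.30²) = 51.42 m/s.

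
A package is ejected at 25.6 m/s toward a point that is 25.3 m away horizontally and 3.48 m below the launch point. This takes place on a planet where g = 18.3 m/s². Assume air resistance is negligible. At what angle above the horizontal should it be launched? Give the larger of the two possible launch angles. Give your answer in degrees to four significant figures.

Trajectory: y = x tanθ − g x² (1 + tan²θ)/(2v₀²). With x = 25.3, y = −3.48, v₀ = 25.6, g = 18.3:
8.937 tan²θ − 25.3 tanθ + (5.457) = 0.
tanθ = [25.3 ± √(25.3² − 4 × 8.937 × (5.457))] / (2 × 8.937) = (25.3 ± 21.10) / 17.87, giving tanθ = 0.2352 or 2.596.
θ = 13.24° or 68.93°; the larger is 68.93°.

68.93°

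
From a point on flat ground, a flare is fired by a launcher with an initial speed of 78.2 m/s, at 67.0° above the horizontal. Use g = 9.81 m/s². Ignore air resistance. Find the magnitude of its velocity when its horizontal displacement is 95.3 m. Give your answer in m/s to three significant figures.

51.4 m/s

Horizontal component vₓ = 78.20 cos 67.0° = 30.56 m/s; vertical v_y0 = 78.20 sin 67.0° = 71.98 m/s.
At x = 95.3 m, t = x/vₓ = 95.3/30.56 = 3.119 s.
Vertical velocity there: v_y = v_y0 − g t = 71.98 − 9.81 × 3.119 = 41.39 m/s.
Speed: √(vₓ² + v_y²) = √(30.56² + 41.39²) = 51.44 m/s.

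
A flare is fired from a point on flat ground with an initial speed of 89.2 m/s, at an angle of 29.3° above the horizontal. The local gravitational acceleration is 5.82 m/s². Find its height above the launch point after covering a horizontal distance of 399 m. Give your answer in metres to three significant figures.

Resolve: vₓ = 89.20 cos 29.3° = 77.79 m/s and v_y0 = 89.20 sin 29.3° = 43.65 m/s.
Time to reach x = 399 m: t = x/vₓ = 399/77.79 = 5.129 s.
Height: y = v_y0 t − ½ g t² = 43.65 × 5.129 − 2.910 × 5.129² = 223.9 − 76.56 = 147.3 m.

147 m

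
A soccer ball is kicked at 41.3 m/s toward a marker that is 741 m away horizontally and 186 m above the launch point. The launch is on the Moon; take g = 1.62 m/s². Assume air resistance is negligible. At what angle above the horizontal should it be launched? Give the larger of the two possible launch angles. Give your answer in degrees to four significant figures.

63.13°

Trajectory: y = x tanθ − g x² (1 + tan²θ)/(2v₀²). With x = 741, y = 186, v₀ = 41.3, g = 1.62:
260.7 tan²θ − 741 tanθ + (446.7) = 0.
tanθ = [741 ± √(741² − 4 × 260.7 × (446.7))] / (2 × 260.7) = (741 ± 288.3) / 521.5, giving tanθ = 0.8680 or 1.974.
θ = 40.96° or 63.13°; the larger is 63.13°.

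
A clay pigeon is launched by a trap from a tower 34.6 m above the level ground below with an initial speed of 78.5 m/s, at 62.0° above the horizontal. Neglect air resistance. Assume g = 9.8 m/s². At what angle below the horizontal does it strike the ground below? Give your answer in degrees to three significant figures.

Horizontal component vₓ = 78.50 cos 62.0° = 36.85 m/s; vertical v_y0 = 78.50 sin 62.0° = 69.31 m/s.
The projectile lands when y = 34.6 + (69.31) t − ½·9.80·t² = 0. Positive root: t = (69.31 + √(69.31² + 2·9.80·34.6)) / 9.80 = (69.31 + 74.04) / 9.80 = 14.63 s.
At impact: v_y = v_y0 − g t = −74.04 m/s; vₓ = 36.85 m/s.
Angle below horizontal: arctan(|v_y|/vₓ) = arctan(74.04/36.85) = 63.54°.

63.5°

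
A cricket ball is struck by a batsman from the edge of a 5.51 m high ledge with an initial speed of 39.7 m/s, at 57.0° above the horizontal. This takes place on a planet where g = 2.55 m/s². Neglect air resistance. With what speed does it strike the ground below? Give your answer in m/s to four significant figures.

Components: vₓ = 39.70 cos 57.0° = 21.62 m/s, v_y0 = 39.70 sin 57.0° = 33.30 m/s.
With up positive and y = 0 at the ground: y(t) = 5.51 + (33.30) t − 1.275 t². Setting y = 0 and taking the positive root: t = [33.30 + √(33.30² + 2·2.55·5.51)] / 2.55 = (33.30 + 33.71) / 2.55 = 26.28 s.
Vertical velocity at impact: v_y = v_y0 − g t = 33.30 − 2.55 × 26.28 = −33.71 m/s.
Speed: |v| = √(vₓ² + v_y²) = √(21.62² + 33.71²) = 40.05 m/s.

40.05 m/s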